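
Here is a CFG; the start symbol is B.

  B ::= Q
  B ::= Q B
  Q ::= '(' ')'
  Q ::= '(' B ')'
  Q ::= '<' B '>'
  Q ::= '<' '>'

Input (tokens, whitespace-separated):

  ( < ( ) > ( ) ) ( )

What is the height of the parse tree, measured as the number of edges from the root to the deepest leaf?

6

[B [Q ( [B [Q < [B [Q ( )]] >] [B [Q ( )]]] )] [B [Q ( )]]]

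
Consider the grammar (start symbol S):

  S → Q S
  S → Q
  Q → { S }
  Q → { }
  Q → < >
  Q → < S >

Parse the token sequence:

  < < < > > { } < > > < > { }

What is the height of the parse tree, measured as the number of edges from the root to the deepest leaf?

6

[S [Q < [S [Q < [S [Q < >]] >] [S [Q { }] [S [Q < >]]]] >] [S [Q < >] [S [Q { }]]]]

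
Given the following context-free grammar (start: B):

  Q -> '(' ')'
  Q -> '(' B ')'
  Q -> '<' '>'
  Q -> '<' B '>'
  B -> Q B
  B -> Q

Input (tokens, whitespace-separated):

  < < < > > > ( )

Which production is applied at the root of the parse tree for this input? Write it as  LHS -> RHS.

[B [Q < [B [Q < [B [Q < >]] >]] >] [B [Q ( )]]]

B -> Q B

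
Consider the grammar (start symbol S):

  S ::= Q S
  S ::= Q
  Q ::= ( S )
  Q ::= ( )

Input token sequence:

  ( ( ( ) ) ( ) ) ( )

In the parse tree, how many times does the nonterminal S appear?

5

[S [Q ( [S [Q ( [S [Q ( )]] )] [S [Q ( )]]] )] [S [Q ( )]]]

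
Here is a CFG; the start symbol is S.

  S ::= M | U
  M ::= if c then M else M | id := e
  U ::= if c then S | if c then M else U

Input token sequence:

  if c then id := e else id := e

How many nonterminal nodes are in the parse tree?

[S [M if c then [M id := e] else [M id := e]]]

4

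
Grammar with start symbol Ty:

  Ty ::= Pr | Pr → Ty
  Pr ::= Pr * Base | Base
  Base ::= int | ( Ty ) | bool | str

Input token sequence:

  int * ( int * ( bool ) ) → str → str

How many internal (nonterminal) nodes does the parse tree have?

[Ty [Pr [Pr [Base int]] * [Base ( [Ty [Pr [Pr [Base int]] * [Base ( [Ty [Pr [Base bool]]] )]]] )]] → [Ty [Pr [Base str]] → [Ty [Pr [Base str]]]]]

19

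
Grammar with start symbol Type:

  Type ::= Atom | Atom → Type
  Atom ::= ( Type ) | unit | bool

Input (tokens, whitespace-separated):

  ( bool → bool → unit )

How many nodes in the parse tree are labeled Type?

4

[Type [Atom ( [Type [Atom bool] → [Type [Atom bool] → [Type [Atom unit]]]] )]]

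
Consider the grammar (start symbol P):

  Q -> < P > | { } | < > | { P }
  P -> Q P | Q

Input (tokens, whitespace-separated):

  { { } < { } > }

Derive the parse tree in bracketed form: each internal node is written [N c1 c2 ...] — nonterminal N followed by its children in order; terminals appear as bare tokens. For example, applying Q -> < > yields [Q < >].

[P [Q { [P [Q { }] [P [Q < [P [Q { }]] >]]] }]]

P
Q
{ P }
{ Q P }
{ { } P }
{ { } Q }
{ { } < P > }
{ { } < Q > }
{ { } < { } > }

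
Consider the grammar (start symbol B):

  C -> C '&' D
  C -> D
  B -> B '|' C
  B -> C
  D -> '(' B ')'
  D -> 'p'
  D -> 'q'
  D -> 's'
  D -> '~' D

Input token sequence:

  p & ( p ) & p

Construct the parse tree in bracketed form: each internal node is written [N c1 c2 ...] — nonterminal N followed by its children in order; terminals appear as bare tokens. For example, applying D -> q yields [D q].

[B [C [C [C [D p]] & [D ( [B [C [D p]]] )]] & [D p]]]

B
C
C & D
C & D & D
D & D & D
p & D & D
p & ( B ) & D
p & ( C ) & D
p & ( D ) & D
p & ( p ) & D
p & ( p ) & p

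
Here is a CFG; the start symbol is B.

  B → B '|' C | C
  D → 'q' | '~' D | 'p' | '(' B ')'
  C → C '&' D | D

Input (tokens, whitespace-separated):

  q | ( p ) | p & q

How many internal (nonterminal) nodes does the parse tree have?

[B [B [B [C [D q]]] | [C [D ( [B [C [D p]]] )]]] | [C [C [D p]] & [D q]]]

14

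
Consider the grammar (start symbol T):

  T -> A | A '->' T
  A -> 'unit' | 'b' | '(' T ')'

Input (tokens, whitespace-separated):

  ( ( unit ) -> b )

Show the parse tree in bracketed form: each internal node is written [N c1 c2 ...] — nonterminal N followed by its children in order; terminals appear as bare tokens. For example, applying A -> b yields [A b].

T
A
( T )
( A -> T )
( ( T ) -> T )
( ( A ) -> T )
( ( unit ) -> T )
( ( unit ) -> A )
( ( unit ) -> b )

[T [A ( [T [A ( [T [A unit]] )] -> [T [A b]]] )]]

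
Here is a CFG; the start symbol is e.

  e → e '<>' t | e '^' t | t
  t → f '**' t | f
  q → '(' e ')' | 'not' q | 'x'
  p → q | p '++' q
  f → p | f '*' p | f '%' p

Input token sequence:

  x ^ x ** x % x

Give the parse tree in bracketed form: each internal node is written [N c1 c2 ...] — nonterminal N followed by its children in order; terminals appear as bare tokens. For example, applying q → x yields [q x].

e
e ^ t
t ^ t
f ^ t
p ^ t
q ^ t
x ^ t
x ^ f ** t
x ^ p ** t
x ^ q ** t
x ^ x ** t
x ^ x ** f
x ^ x ** f % p
x ^ x ** p % p
x ^ x ** q % p
x ^ x ** x % p
x ^ x ** x % q
x ^ x ** x % x

[e [e [t [f [p [q x]]]]] ^ [t [f [p [q x]]] ** [t [f [f [p [q x]]] % [p [q x]]]]]]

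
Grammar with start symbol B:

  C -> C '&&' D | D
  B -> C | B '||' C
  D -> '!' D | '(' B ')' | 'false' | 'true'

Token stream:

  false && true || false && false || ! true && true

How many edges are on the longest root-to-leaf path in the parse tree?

6

[B [B [B [C [C [D false]] && [D true]]] || [C [C [D false]] && [D false]]] || [C [C [D ! [D true]]] && [D true]]]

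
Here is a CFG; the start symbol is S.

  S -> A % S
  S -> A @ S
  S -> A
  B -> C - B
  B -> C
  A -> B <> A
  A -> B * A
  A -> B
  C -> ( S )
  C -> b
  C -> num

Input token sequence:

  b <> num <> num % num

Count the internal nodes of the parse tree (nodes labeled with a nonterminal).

[S [A [B [C b]] <> [A [B [C num]] <> [A [B [C num]]]]] % [S [A [B [C num]]]]]

14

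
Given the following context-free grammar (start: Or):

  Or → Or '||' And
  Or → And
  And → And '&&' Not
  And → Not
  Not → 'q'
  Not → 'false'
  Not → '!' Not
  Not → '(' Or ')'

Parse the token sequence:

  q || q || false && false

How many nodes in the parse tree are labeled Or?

3

[Or [Or [Or [And [Not q]]] || [And [Not q]]] || [And [And [Not false]] && [Not false]]]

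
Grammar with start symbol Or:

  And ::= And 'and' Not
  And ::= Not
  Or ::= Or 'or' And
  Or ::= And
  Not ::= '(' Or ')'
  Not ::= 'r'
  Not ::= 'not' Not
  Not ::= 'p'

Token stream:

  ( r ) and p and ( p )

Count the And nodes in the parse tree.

[Or [And [And [And [Not ( [Or [And [Not r]]] )]] and [Not p]] and [Not ( [Or [And [Not p]]] )]]]

5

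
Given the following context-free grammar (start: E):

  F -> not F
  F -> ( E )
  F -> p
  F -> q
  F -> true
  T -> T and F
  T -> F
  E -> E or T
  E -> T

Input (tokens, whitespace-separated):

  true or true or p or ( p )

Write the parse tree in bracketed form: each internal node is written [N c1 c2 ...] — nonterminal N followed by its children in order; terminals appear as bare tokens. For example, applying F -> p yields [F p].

[E [E [E [E [T [F true]]] or [T [F true]]] or [T [F p]]] or [T [F ( [E [T [F p]]] )]]]

E
E or T
E or T or T
E or T or T or T
T or T or T or T
F or T or T or T
true or T or T or T
true or F or T or T
true or true or T or T
true or true or F or T
true or true or p or T
true or true or p or F
true or true or p or ( E )
true or true or p or ( T )
true or true or p or ( F )
true or true or p or ( p )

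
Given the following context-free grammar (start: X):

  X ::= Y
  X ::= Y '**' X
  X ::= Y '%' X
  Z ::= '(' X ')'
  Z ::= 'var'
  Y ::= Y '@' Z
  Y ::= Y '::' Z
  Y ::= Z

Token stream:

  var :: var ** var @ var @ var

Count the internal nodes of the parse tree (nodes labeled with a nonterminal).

[X [Y [Y [Z var]] :: [Z var]] ** [X [Y [Y [Y [Z var]] @ [Z var]] @ [Z var]]]]

12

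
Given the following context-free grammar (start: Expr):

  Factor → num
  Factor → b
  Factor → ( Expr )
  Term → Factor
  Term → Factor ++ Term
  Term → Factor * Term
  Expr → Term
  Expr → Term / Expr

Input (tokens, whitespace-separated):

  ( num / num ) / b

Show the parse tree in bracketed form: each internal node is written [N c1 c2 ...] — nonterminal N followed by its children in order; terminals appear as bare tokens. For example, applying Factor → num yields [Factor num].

[Expr [Term [Factor ( [Expr [Term [Factor num]] / [Expr [Term [Factor num]]]] )]] / [Expr [Term [Factor b]]]]

Expr
Term / Expr
Factor / Expr
( Expr ) / Expr
( Term / Expr ) / Expr
( Factor / Expr ) / Expr
( num / Expr ) / Expr
( num / Term ) / Expr
( num / Factor ) / Expr
( num / num ) / Expr
( num / num ) / Term
( num / num ) / Factor
( num / num ) / b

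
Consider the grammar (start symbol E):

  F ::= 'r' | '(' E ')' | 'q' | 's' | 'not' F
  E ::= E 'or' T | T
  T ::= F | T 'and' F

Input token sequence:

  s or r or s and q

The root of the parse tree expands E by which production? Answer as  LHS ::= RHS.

E ::= E 'or' T

[E [E [E [T [F s]]] or [T [F r]]] or [T [T [F s]] and [F q]]]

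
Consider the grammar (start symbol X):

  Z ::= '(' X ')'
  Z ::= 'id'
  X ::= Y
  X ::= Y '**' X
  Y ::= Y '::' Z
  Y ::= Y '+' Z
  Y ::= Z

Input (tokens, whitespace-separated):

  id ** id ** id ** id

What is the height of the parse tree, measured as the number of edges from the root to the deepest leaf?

6

[X [Y [Z id]] ** [X [Y [Z id]] ** [X [Y [Z id]] ** [X [Y [Z id]]]]]]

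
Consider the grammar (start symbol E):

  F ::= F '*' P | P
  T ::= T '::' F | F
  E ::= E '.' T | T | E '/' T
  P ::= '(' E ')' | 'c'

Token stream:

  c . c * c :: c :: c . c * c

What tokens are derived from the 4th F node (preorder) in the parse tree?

c

[E [E [E [T [F [P c]]]] . [T [T [T [F [F [P c]] * [P c]]] :: [F [P c]]] :: [F [P c]]]] . [T [F [F [P c]] * [P c]]]]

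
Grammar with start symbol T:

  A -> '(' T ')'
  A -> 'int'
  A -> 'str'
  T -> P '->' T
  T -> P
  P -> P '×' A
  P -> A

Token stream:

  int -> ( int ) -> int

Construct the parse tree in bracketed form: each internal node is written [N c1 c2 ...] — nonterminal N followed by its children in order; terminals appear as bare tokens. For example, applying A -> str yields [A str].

[T [P [A int]] -> [T [P [A ( [T [P [A int]]] )]] -> [T [P [A int]]]]]

T
P -> T
A -> T
int -> T
int -> P -> T
int -> A -> T
int -> ( T ) -> T
int -> ( P ) -> T
int -> ( A ) -> T
int -> ( int ) -> T
int -> ( int ) -> P
int -> ( int ) -> A
int -> ( int ) -> int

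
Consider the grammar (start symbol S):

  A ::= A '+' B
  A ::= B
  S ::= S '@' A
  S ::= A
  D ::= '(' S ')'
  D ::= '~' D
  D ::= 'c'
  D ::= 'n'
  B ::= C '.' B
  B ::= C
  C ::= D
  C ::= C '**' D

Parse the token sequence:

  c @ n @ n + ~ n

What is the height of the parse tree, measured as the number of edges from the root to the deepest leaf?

7

[S [S [S [A [B [C [D c]]]]] @ [A [B [C [D n]]]]] @ [A [A [B [C [D n]]]] + [B [C [D ~ [D n]]]]]]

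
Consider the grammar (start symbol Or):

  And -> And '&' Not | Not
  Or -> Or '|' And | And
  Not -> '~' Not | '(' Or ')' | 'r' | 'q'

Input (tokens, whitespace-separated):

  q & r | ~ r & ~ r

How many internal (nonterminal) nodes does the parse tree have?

12

[Or [Or [And [And [Not q]] & [Not r]]] | [And [And [Not ~ [Not r]]] & [Not ~ [Not r]]]]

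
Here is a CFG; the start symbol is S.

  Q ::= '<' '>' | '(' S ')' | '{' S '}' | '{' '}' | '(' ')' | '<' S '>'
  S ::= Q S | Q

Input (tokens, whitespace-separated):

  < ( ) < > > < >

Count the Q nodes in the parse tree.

[S [Q < [S [Q ( )] [S [Q < >]]] >] [S [Q < >]]]

4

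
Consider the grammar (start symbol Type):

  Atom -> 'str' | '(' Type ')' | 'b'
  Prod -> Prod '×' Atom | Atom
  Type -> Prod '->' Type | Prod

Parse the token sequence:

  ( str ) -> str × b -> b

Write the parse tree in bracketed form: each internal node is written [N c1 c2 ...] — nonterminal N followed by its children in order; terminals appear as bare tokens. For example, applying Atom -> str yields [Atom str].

[Type [Prod [Atom ( [Type [Prod [Atom str]]] )]] -> [Type [Prod [Prod [Atom str]] × [Atom b]] -> [Type [Prod [Atom b]]]]]

Type
Prod -> Type
Atom -> Type
( Type ) -> Type
( Prod ) -> Type
( Atom ) -> Type
( str ) -> Type
( str ) -> Prod -> Type
( str ) -> Prod × Atom -> Type
( str ) -> Atom × Atom -> Type
( str ) -> str × Atom -> Type
( str ) -> str × b -> Type
( str ) -> str × b -> Prod
( str ) -> str × b -> Atom
( str ) -> str × b -> b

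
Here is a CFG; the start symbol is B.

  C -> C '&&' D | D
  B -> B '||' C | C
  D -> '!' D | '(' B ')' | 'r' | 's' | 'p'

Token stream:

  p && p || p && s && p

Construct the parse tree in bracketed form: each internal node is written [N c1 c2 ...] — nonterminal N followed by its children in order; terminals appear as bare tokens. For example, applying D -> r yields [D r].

[B [B [C [C [D p]] && [D p]]] || [C [C [C [D p]] && [D s]] && [D p]]]

B
B || C
C || C
C && D || C
D && D || C
p && D || C
p && p || C
p && p || C && D
p && p || C && D && D
p && p || D && D && D
p && p || p && D && D
p && p || p && s && D
p && p || p && s && p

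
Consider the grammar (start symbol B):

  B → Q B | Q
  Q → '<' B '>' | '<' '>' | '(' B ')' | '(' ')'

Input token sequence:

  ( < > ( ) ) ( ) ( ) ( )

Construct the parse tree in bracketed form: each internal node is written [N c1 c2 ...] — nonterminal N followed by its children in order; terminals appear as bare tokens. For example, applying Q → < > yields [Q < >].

B
Q B
( B ) B
( Q B ) B
( < > B ) B
( < > Q ) B
( < > ( ) ) B
( < > ( ) ) Q B
( < > ( ) ) ( ) B
( < > ( ) ) ( ) Q B
( < > ( ) ) ( ) ( ) B
( < > ( ) ) ( ) ( ) Q
( < > ( ) ) ( ) ( ) ( )

[B [Q ( [B [Q < >] [B [Q ( )]]] )] [B [Q ( )] [B [Q ( )] [B [Q ( )]]]]]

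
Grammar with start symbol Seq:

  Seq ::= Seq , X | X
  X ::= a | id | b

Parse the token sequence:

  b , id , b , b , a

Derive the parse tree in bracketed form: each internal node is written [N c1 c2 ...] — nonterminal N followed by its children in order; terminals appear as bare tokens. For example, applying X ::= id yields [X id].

Seq
Seq , X
Seq , X , X
Seq , X , X , X
Seq , X , X , X , X
X , X , X , X , X
b , X , X , X , X
b , id , X , X , X
b , id , b , X , X
b , id , b , b , X
b , id , b , b , a

[Seq [Seq [Seq [Seq [Seq [X b]] , [X id]] , [X b]] , [X b]] , [X a]]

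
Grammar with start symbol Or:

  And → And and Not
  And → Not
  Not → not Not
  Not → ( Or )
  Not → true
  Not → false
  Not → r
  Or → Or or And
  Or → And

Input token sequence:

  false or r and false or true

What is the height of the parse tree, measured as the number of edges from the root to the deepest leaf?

[Or [Or [Or [And [Not false]]] or [And [And [Not r]] and [Not false]]] or [And [Not true]]]

5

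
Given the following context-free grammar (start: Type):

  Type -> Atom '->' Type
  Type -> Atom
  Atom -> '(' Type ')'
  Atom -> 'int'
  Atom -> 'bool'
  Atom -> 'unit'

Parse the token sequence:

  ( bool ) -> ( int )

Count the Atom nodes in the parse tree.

[Type [Atom ( [Type [Atom bool]] )] -> [Type [Atom ( [Type [Atom int]] )]]]

4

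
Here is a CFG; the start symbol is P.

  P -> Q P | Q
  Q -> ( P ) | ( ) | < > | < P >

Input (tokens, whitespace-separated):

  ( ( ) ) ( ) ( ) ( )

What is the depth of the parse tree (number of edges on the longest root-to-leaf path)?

5

[P [Q ( [P [Q ( )]] )] [P [Q ( )] [P [Q ( )] [P [Q ( )]]]]]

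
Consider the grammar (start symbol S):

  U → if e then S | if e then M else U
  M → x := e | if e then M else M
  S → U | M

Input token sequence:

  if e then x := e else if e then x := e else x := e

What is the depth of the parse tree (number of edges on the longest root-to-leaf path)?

[S [M if e then [M x := e] else [M if e then [M x := e] else [M x := e]]]]

4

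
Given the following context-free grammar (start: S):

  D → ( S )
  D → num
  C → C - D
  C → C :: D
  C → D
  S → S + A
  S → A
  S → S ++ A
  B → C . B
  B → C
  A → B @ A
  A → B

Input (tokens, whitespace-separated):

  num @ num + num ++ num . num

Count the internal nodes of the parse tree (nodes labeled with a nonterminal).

22

[S [S [S [A [B [C [D num]]] @ [A [B [C [D num]]]]]] + [A [B [C [D num]]]]] ++ [A [B [C [D num]] . [B [C [D num]]]]]]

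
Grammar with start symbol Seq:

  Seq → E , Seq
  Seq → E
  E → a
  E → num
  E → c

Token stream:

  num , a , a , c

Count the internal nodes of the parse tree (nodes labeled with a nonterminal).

8

[Seq [E num] , [Seq [E a] , [Seq [E a] , [Seq [E c]]]]]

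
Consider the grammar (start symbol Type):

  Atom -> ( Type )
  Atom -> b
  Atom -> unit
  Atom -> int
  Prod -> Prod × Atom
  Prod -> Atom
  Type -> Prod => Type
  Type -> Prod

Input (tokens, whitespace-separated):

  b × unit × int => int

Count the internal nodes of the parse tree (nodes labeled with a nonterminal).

[Type [Prod [Prod [Prod [Atom b]] × [Atom unit]] × [Atom int]] => [Type [Prod [Atom int]]]]

10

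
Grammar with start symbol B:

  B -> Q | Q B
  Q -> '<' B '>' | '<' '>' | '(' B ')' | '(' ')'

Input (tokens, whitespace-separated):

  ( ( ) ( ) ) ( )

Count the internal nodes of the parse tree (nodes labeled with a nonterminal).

8

[B [Q ( [B [Q ( )] [B [Q ( )]]] )] [B [Q ( )]]]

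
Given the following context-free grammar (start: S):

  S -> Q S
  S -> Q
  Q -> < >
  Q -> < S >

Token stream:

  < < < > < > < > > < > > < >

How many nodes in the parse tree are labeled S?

7

[S [Q < [S [Q < [S [Q < >] [S [Q < >] [S [Q < >]]]] >] [S [Q < >]]] >] [S [Q < >]]]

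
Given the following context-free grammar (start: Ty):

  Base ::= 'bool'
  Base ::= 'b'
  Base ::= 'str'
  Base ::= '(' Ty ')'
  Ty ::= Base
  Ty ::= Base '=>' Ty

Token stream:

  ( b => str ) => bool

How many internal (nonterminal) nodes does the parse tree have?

8

[Ty [Base ( [Ty [Base b] => [Ty [Base str]]] )] => [Ty [Base bool]]]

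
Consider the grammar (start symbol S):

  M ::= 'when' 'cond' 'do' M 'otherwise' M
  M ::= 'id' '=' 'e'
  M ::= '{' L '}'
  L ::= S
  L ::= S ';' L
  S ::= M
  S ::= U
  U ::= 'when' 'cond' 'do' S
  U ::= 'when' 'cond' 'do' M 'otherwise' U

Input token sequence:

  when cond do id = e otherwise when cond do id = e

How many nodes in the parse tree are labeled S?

[S [U when cond do [M id = e] otherwise [U when cond do [S [M id = e]]]]]

2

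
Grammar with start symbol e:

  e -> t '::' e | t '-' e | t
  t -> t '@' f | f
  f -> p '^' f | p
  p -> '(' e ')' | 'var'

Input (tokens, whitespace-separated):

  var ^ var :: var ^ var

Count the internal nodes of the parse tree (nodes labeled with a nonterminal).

12

[e [t [f [p var] ^ [f [p var]]]] :: [e [t [f [p var] ^ [f [p var]]]]]]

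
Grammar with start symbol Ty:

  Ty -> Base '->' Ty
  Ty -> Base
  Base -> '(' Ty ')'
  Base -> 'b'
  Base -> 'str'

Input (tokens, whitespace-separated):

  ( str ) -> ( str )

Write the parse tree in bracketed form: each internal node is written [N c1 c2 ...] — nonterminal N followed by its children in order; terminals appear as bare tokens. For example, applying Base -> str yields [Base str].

[Ty [Base ( [Ty [Base str]] )] -> [Ty [Base ( [Ty [Base str]] )]]]

Ty
Base -> Ty
( Ty ) -> Ty
( Base ) -> Ty
( str ) -> Ty
( str ) -> Base
( str ) -> ( Ty )
( str ) -> ( Base )
( str ) -> ( str )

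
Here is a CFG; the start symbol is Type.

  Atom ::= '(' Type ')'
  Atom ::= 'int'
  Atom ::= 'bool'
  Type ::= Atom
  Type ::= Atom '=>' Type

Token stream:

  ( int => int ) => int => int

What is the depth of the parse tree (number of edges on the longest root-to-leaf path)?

5

[Type [Atom ( [Type [Atom int] => [Type [Atom int]]] )] => [Type [Atom int] => [Type [Atom int]]]]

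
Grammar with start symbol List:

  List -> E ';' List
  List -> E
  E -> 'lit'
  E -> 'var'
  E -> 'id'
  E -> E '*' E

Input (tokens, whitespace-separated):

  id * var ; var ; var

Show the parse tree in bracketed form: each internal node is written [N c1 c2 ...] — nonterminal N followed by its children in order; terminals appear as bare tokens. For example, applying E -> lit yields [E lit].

[List [E [E id] * [E var]] ; [List [E var] ; [List [E var]]]]

List
E ; List
E * E ; List
id * E ; List
id * var ; List
id * var ; E ; List
id * var ; var ; List
id * var ; var ; E
id * var ; var ; var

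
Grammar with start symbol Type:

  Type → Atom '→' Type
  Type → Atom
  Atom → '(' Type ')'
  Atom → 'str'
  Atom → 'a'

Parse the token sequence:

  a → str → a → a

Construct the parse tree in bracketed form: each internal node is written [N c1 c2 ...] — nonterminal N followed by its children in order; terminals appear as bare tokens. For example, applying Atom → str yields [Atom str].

Type
Atom → Type
a → Type
a → Atom → Type
a → str → Type
a → str → Atom → Type
a → str → a → Type
a → str → a → Atom
a → str → a → a

[Type [Atom a] → [Type [Atom str] → [Type [Atom a] → [Type [Atom a]]]]]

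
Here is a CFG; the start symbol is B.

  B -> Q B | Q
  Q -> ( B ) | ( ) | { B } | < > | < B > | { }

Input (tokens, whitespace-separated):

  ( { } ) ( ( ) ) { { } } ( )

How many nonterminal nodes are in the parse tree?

[B [Q ( [B [Q { }]] )] [B [Q ( [B [Q ( )]] )] [B [Q { [B [Q { }]] }] [B [Q ( )]]]]]

14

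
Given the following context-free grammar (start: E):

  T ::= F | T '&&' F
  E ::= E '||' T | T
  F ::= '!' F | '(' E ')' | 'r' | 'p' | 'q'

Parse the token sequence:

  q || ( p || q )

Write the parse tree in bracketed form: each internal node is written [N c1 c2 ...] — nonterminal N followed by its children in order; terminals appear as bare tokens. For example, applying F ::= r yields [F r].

E
E || T
T || T
F || T
q || T
q || F
q || ( E )
q || ( E || T )
q || ( T || T )
q || ( F || T )
q || ( p || T )
q || ( p || F )
q || ( p || q )

[E [E [T [F q]]] || [T [F ( [E [E [T [F p]]] || [T [F q]]] )]]]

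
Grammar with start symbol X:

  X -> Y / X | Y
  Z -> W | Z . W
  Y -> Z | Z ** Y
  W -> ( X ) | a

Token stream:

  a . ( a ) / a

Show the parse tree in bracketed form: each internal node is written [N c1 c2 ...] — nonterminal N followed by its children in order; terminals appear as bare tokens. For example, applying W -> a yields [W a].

[X [Y [Z [Z [W a]] . [W ( [X [Y [Z [W a]]]] )]]] / [X [Y [Z [W a]]]]]

X
Y / X
Z / X
Z . W / X
W . W / X
a . W / X
a . ( X ) / X
a . ( Y ) / X
a . ( Z ) / X
a . ( W ) / X
a . ( a ) / X
a . ( a ) / Y
a . ( a ) / Z
a . ( a ) / W
a . ( a ) / a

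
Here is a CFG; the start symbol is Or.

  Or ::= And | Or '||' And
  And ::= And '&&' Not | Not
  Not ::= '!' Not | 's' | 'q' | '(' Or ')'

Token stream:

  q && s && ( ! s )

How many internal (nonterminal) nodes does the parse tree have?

[Or [And [And [And [Not q]] && [Not s]] && [Not ( [Or [And [Not ! [Not s]]]] )]]]

11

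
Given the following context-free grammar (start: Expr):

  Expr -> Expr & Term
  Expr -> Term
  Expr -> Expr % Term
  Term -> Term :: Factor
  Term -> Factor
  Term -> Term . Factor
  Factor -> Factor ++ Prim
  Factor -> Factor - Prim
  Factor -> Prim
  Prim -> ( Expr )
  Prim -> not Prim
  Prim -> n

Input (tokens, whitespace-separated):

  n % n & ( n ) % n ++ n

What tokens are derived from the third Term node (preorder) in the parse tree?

( n )

[Expr [Expr [Expr [Expr [Term [Factor [Prim n]]]] % [Term [Factor [Prim n]]]] & [Term [Factor [Prim ( [Expr [Term [Factor [Prim n]]]] )]]]] % [Term [Factor [Factor [Prim n]] ++ [Prim n]]]]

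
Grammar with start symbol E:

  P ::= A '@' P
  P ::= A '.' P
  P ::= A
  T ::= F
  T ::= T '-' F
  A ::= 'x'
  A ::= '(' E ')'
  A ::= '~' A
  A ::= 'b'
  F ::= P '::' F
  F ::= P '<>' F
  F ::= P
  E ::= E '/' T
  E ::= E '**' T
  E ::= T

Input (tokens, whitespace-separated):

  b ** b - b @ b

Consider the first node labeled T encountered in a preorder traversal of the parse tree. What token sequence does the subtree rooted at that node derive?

b

[E [E [T [F [P [A b]]]]] ** [T [T [F [P [A b]]]] - [F [P [A b] @ [P [A b]]]]]]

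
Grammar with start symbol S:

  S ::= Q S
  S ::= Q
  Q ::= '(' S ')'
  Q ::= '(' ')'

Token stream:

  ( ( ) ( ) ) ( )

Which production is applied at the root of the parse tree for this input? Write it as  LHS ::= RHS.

S ::= Q S

[S [Q ( [S [Q ( )] [S [Q ( )]]] )] [S [Q ( )]]]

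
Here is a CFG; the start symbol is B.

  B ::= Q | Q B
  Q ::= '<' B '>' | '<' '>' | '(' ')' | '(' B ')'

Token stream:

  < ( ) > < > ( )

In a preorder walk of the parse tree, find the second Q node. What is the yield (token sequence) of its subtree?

[B [Q < [B [Q ( )]] >] [B [Q < >] [B [Q ( )]]]]

( )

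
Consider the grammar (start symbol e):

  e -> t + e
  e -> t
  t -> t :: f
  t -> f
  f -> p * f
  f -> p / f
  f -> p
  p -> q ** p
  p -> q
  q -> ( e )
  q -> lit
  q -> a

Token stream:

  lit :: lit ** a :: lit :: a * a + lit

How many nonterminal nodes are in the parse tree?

27

[e [t [t [t [t [f [p [q lit]]]] :: [f [p [q lit] ** [p [q a]]]]] :: [f [p [q lit]]]] :: [f [p [q a]] * [f [p [q a]]]]] + [e [t [f [p [q lit]]]]]]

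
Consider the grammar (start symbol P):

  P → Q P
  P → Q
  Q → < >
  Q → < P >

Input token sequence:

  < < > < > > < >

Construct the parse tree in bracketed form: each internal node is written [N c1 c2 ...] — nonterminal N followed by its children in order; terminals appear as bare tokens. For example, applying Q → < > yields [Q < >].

P
Q P
< P > P
< Q P > P
< < > P > P
< < > Q > P
< < > < > > P
< < > < > > Q
< < > < > > < >

[P [Q < [P [Q < >] [P [Q < >]]] >] [P [Q < >]]]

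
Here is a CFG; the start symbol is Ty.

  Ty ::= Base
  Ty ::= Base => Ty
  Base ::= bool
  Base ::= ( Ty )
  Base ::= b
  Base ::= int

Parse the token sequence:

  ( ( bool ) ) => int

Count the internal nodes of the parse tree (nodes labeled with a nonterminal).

[Ty [Base ( [Ty [Base ( [Ty [Base bool]] )]] )] => [Ty [Base int]]]

8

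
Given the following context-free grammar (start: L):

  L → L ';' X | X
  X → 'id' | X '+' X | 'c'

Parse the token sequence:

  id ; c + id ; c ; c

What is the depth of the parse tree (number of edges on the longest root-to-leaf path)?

5

[L [L [L [L [X id]] ; [X [X c] + [X id]]] ; [X c]] ; [X c]]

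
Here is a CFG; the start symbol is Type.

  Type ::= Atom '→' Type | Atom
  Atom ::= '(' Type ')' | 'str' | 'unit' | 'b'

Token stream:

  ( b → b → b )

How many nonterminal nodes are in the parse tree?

8

[Type [Atom ( [Type [Atom b] → [Type [Atom b] → [Type [Atom b]]]] )]]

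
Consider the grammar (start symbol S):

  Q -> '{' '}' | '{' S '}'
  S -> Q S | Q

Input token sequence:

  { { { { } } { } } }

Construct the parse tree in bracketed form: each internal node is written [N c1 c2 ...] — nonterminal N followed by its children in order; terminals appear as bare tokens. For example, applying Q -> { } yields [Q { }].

[S [Q { [S [Q { [S [Q { [S [Q { }]] }] [S [Q { }]]] }]] }]]

S
Q
{ S }
{ Q }
{ { S } }
{ { Q S } }
{ { { S } S } }
{ { { Q } S } }
{ { { { } } S } }
{ { { { } } Q } }
{ { { { } } { } } }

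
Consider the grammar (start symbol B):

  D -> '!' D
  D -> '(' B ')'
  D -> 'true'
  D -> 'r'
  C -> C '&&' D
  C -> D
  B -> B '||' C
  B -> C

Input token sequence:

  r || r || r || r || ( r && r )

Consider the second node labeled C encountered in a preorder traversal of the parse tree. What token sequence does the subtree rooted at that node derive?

[B [B [B [B [B [C [D r]]] || [C [D r]]] || [C [D r]]] || [C [D r]]] || [C [D ( [B [C [C [D r]] && [D r]]] )]]]

r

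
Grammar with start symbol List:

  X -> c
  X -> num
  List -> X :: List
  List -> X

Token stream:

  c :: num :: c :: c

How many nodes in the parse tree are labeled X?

4

[List [X c] :: [List [X num] :: [List [X c] :: [List [X c]]]]]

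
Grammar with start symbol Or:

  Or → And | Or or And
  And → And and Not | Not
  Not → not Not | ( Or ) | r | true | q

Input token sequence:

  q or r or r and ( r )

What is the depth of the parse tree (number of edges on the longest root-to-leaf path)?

6

[Or [Or [Or [And [Not q]]] or [And [Not r]]] or [And [And [Not r]] and [Not ( [Or [And [Not r]]] )]]]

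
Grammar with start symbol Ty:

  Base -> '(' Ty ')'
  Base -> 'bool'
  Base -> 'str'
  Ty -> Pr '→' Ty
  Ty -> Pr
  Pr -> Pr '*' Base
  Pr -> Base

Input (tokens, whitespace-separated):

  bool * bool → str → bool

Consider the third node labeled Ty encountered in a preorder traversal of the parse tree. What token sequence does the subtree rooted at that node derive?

[Ty [Pr [Pr [Base bool]] * [Base bool]] → [Ty [Pr [Base str]] → [Ty [Pr [Base bool]]]]]

bool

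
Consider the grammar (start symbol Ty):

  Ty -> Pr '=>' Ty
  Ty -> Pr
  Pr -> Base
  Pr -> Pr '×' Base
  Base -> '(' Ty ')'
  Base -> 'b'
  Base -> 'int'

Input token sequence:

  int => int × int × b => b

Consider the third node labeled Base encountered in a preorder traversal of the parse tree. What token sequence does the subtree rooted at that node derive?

[Ty [Pr [Base int]] => [Ty [Pr [Pr [Pr [Base int]] × [Base int]] × [Base b]] => [Ty [Pr [Base b]]]]]

int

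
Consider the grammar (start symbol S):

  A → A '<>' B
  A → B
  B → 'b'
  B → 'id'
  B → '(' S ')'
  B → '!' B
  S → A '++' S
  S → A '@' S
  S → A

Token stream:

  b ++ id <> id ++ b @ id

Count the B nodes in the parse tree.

5

[S [A [B b]] ++ [S [A [A [B id]] <> [B id]] ++ [S [A [B b]] @ [S [A [B id]]]]]]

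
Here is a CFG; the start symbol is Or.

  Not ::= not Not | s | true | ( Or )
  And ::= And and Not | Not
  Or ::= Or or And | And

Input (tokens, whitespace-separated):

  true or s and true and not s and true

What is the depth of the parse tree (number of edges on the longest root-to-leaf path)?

[Or [Or [And [Not true]]] or [And [And [And [And [Not s]] and [Not true]] and [Not not [Not s]]] and [Not true]]]

6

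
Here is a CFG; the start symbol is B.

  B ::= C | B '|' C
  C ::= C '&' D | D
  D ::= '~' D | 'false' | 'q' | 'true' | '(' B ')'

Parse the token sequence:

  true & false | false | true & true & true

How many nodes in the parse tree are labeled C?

[B [B [B [C [C [D true]] & [D false]]] | [C [D false]]] | [C [C [C [D true]] & [D true]] & [D true]]]

6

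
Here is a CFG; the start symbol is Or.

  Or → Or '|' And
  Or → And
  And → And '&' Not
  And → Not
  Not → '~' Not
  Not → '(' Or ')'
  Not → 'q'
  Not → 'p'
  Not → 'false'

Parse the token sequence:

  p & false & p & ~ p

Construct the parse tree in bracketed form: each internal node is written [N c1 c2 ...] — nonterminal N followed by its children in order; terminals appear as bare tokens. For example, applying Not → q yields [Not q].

Or
And
And & Not
And & Not & Not
And & Not & Not & Not
Not & Not & Not & Not
p & Not & Not & Not
p & false & Not & Not
p & false & p & Not
p & false & p & ~ Not
p & false & p & ~ p

[Or [And [And [And [And [Not p]] & [Not false]] & [Not p]] & [Not ~ [Not p]]]]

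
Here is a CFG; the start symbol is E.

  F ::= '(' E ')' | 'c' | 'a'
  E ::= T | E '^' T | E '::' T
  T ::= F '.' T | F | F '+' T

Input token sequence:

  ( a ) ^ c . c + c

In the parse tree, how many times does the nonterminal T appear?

5

[E [E [T [F ( [E [T [F a]]] )]]] ^ [T [F c] . [T [F c] + [T [F c]]]]]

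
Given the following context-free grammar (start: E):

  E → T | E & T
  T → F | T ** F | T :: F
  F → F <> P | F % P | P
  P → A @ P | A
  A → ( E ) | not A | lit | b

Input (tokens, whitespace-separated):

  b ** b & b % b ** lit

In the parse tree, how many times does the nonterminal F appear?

[E [E [T [T [F [P [A b]]]] ** [F [P [A b]]]]] & [T [T [F [F [P [A b]]] % [P [A b]]]] ** [F [P [A lit]]]]]

5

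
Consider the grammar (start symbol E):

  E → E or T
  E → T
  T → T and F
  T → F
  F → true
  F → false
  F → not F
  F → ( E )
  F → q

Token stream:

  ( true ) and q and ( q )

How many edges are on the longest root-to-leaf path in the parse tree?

[E [T [T [T [F ( [E [T [F true]]] )]] and [F q]] and [F ( [E [T [F q]]] )]]]

8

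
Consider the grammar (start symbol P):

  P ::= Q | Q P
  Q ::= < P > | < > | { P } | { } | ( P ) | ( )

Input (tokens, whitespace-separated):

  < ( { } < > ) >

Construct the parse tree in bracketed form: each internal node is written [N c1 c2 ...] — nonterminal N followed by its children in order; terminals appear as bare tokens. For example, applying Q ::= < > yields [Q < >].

[P [Q < [P [Q ( [P [Q { }] [P [Q < >]]] )]] >]]

P
Q
< P >
< Q >
< ( P ) >
< ( Q P ) >
< ( { } P ) >
< ( { } Q ) >
< ( { } < > ) >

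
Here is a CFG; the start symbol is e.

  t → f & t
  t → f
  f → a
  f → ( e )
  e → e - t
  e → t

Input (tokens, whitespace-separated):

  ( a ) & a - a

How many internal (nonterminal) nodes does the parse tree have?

[e [e [t [f ( [e [t [f a]]] )] & [t [f a]]]] - [t [f a]]]

11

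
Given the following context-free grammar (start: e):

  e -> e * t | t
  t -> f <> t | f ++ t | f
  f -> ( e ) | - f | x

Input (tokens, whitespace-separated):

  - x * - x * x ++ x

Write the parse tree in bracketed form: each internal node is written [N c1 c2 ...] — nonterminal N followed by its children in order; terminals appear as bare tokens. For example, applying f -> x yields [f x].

[e [e [e [t [f - [f x]]]] * [t [f - [f x]]]] * [t [f x] ++ [t [f x]]]]

e
e * t
e * t * t
t * t * t
f * t * t
- f * t * t
- x * t * t
- x * f * t
- x * - f * t
- x * - x * t
- x * - x * f ++ t
- x * - x * x ++ t
- x * - x * x ++ f
- x * - x * x ++ x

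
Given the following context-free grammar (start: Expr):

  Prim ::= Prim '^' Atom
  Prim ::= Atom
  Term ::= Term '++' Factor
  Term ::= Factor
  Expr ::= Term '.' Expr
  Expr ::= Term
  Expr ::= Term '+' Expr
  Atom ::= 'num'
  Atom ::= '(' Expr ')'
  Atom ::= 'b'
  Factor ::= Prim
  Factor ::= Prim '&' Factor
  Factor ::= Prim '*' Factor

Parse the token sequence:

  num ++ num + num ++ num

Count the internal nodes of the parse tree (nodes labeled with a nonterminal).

18

[Expr [Term [Term [Factor [Prim [Atom num]]]] ++ [Factor [Prim [Atom num]]]] + [Expr [Term [Term [Factor [Prim [Atom num]]]] ++ [Factor [Prim [Atom num]]]]]]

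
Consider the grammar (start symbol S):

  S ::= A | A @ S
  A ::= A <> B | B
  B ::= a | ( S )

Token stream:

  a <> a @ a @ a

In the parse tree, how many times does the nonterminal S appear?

3

[S [A [A [B a]] <> [B a]] @ [S [A [B a]] @ [S [A [B a]]]]]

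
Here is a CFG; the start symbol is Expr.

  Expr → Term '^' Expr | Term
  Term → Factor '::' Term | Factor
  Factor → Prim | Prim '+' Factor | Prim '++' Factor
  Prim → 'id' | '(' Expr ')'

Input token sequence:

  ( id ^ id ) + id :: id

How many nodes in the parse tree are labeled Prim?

[Expr [Term [Factor [Prim ( [Expr [Term [Factor [Prim id]]] ^ [Expr [Term [Factor [Prim id]]]]] )] + [Factor [Prim id]]] :: [Term [Factor [Prim id]]]]]

5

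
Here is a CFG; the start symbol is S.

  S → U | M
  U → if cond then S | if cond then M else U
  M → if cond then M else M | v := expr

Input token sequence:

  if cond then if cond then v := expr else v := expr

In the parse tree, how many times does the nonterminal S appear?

2

[S [U if cond then [S [M if cond then [M v := expr] else [M v := expr]]]]]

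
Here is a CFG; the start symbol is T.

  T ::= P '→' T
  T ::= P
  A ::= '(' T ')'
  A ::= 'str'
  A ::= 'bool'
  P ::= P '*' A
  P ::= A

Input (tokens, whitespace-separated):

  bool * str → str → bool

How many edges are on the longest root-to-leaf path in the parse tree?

5

[T [P [P [A bool]] * [A str]] → [T [P [A str]] → [T [P [A bool]]]]]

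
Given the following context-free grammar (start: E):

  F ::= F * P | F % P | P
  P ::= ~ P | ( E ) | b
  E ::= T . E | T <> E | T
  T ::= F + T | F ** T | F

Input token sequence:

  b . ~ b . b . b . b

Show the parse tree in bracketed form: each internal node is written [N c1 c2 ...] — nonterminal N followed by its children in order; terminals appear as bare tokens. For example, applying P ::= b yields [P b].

[E [T [F [P b]]] . [E [T [F [P ~ [P b]]]] . [E [T [F [P b]]] . [E [T [F [P b]]] . [E [T [F [P b]]]]]]]]

E
T . E
F . E
P . E
b . E
b . T . E
b . F . E
b . P . E
b . ~ P . E
b . ~ b . E
b . ~ b . T . E
b . ~ b . F . E
b . ~ b . P . E
b . ~ b . b . E
b . ~ b . b . T . E
b . ~ b . b . F . E
b . ~ b . b . P . E
b . ~ b . b . b . E
b . ~ b . b . b . T
b . ~ b . b . b . F
b . ~ b . b . b . P
b . ~ b . b . b . b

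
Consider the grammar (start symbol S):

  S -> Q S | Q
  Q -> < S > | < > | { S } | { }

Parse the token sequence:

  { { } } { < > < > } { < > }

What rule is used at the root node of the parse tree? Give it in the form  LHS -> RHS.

S -> Q S

[S [Q { [S [Q { }]] }] [S [Q { [S [Q < >] [S [Q < >]]] }] [S [Q { [S [Q < >]] }]]]]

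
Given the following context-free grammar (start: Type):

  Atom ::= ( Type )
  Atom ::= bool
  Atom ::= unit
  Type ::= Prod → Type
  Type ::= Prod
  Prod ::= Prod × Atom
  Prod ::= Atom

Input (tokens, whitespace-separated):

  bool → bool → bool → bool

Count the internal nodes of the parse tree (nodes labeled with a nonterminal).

[Type [Prod [Atom bool]] → [Type [Prod [Atom bool]] → [Type [Prod [Atom bool]] → [Type [Prod [Atom bool]]]]]]

12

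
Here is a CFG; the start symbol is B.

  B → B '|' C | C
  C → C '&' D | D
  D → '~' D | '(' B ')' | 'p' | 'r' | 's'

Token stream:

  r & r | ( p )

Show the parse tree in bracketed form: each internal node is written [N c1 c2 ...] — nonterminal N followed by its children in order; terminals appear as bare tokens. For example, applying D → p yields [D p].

[B [B [C [C [D r]] & [D r]]] | [C [D ( [B [C [D p]]] )]]]

B
B | C
C | C
C & D | C
D & D | C
r & D | C
r & r | C
r & r | D
r & r | ( B )
r & r | ( C )
r & r | ( D )
r & r | ( p )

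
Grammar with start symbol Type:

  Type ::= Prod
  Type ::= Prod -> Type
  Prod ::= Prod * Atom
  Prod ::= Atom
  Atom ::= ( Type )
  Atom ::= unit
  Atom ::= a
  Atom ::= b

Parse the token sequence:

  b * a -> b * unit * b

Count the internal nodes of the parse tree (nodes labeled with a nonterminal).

[Type [Prod [Prod [Atom b]] * [Atom a]] -> [Type [Prod [Prod [Prod [Atom b]] * [Atom unit]] * [Atom b]]]]

12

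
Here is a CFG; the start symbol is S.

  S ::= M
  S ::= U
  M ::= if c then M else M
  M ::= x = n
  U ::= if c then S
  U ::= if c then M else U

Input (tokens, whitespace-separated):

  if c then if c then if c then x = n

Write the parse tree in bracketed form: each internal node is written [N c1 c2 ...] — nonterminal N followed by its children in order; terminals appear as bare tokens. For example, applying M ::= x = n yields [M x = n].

S
U
if c then S
if c then U
if c then if c then S
if c then if c then U
if c then if c then if c then S
if c then if c then if c then M
if c then if c then if c then x = n

[S [U if c then [S [U if c then [S [U if c then [S [M x = n]]]]]]]]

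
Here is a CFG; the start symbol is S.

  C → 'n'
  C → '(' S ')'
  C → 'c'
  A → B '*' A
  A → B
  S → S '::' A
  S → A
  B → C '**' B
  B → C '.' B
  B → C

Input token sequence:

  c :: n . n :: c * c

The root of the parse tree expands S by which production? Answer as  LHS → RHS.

[S [S [S [A [B [C c]]]] :: [A [B [C n] . [B [C n]]]]] :: [A [B [C c]] * [A [B [C c]]]]]

S → S '::' A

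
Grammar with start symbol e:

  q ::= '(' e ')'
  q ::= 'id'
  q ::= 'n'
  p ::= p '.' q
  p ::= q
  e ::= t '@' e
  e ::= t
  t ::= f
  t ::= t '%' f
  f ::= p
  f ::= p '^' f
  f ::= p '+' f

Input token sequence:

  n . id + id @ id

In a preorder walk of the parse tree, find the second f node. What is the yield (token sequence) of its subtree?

id

[e [t [f [p [p [q n]] . [q id]] + [f [p [q id]]]]] @ [e [t [f [p [q id]]]]]]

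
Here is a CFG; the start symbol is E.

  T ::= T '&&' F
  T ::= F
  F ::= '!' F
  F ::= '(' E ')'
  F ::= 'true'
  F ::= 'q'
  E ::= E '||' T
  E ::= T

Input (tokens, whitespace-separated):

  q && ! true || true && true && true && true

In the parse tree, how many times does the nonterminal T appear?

6

[E [E [T [T [F q]] && [F ! [F true]]]] || [T [T [T [T [F true]] && [F true]] && [F true]] && [F true]]]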